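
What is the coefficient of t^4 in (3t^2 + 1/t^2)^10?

General term: C(10,j)·(3t^2)^j·(1/t^2)^(10-j), with t-exponent 2j − 2(10−j) = 4j − 20.
Set 4j − 20 = 4: j = 6.
C(10,6) = 210; 3^6 = 729; 1^4 = 1.
Coefficient = 210 · 729 · 1 = 153090.

153090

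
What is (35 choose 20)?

C(35,20) = C(35,15) by symmetry.
C(35,15) = (35·34·33·32·31·30·29·28·27·26·25·24·23·22·21) / 15! = 4247252019052922880000 / 1307674368000 = 3247943160.

3247943160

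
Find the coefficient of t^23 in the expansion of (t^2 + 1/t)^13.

General term: C(13,j)·(t^2)^j·(1/t)^(13-j), with t-exponent 2j − 1(13−j) = 3j − 13.
Set 3j − 13 = 23: j = 12.
C(13,12) = 13; 1^12 = 1; 1^1 = 1.
Coefficient = 13 · 1 · 1 = 13.

13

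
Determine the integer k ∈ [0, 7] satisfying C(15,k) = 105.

C(15,k) increases on 0 ≤ k ≤ 7. C(15,1) = 15 and C(15,2) = 105, so k = 2.

2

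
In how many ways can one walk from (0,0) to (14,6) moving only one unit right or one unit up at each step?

38760

Each path is a sequence of 20 steps with 14 rights: C(20,14) = 38760.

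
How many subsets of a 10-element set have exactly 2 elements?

Choose the 2 positions: C(10,2) = 45.

45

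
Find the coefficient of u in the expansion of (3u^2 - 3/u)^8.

-367416

General term: C(8,j)·(3u^2)^j·(-3/u)^(8-j), with u-exponent 2j − 1(8−j) = 3j − 8.
Set 3j − 8 = 1: j = 3.
C(8,3) = 56; 3^3 = 27; (-3)^5 = -243.
Coefficient = 56 · 27 · (-243) = -367416.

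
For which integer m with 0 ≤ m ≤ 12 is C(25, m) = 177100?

6

C(25,m) increases on 0 ≤ m ≤ 12. C(25,5) = 53130 and C(25,6) = 177100, so m = 6.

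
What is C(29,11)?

C(29,11) = (29·28·27·26·25·24·23·22·21·20·19) / 11! = 1381013105472000 / 39916800 = 34597290.

34597290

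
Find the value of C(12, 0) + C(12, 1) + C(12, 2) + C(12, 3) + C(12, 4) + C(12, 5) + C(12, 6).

2510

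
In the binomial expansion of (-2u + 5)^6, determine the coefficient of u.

-37500

The general term is C(6,j)·(-2u)^j·(5)^(6-j); the u^1 term has j = 1.
C(6,1) = 6.
Coefficient = C(6,1) · (-2)^1 · 5^5 = 6 · (-2) · 3125 = -37500.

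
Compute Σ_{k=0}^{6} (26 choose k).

1 + 26 + 325 + 2600 + 14950 + 65780 + 230230 = 313912.

313912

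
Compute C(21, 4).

C(21,4) = (21·20·19·18) / 4! = 143640 / 24 = 5985.

5985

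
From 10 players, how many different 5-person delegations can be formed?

This is C(10,5) = 252.

252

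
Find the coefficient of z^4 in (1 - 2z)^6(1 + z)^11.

130

Coefficient of z^4 = Σ_{j} C(6,j)·(-2)^j·C(11,4-j)·1^(4-j) for j from 0 to 4.
= 330 + (-1980) + 3300 + (-1760) + 240 = 130.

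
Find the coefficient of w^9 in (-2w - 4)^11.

The general term is C(11,j)·(-2w)^j·(-4)^(11-j); the w^9 term has j = 9.
C(11,9) = 55.
Coefficient = C(11,9) · (-2)^9 · (-4)^2 = 55 · (-512) · 16 = -450560.

-450560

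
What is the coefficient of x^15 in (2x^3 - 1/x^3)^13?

General term: C(13,j)·(2x^3)^j·(-1/x^3)^(13-j), with x-exponent 3j − 3(13−j) = 6j − 39.
Set 6j − 39 = 15: j = 9.
C(13,9) = 715; 2^9 = 512; (-1)^4 = 1.
Coefficient = 715 · 512 · 1 = 366080.

366080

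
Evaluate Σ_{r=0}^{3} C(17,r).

834

1 + 17 + 136 + 680 = 834.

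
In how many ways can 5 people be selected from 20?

15504

This is C(20,5) = 15504.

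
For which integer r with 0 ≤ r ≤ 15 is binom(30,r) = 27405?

4

C(30,r) increases on 0 ≤ r ≤ 15. C(30,3) = 4060 and C(30,4) = 27405, so r = 4.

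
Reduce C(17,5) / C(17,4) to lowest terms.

C(n,k+1)/C(n,k) = (n−k)/(k+1) = (17−4)/(4+1) = 13/5.

13/5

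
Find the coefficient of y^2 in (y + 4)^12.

69206016

The general term is C(12,j)·(y)^j·(4)^(12-j); the y^2 term has j = 2.
C(12,2) = 66.
Coefficient = C(12,2) · 4^10 = 66 · 1048576 = 69206016.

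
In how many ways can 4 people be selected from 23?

This is C(23,4) = 8855.

8855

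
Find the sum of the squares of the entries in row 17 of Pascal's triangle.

2333606220

By Vandermonde's identity, Σ C(17,i)² = C(34,17) = 2333606220.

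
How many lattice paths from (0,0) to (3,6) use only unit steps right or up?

Each path is a sequence of 9 steps with 3 rights: C(9,3) = 84.

84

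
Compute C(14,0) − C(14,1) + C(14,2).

78

The partial alternating sum Σ_{k=0}^{2} (−1)^k C(14,k) = (−1)^2 C(13,2) = 78.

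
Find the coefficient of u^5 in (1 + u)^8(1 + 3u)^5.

17189

Coefficient of u^5 = Σ_{j} C(8,j)·1^j·C(5,5-j)·3^(5-j) for j from 0 to 5.
= 243 + 3240 + 7560 + 5040 + 1050 + 56 = 17189.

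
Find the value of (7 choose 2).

C(7,2) = (7·6) / 2! = 42 / 2 = 21.

21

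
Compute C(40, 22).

113380261800

C(40,22) = C(40,18) by symmetry.
C(40,18) = (40·39·38·37·36·35·34·33·32·31·30·29·28·27·26·25·24·23) / 18! = 725902806896876799590400000 / 6402373705728000 = 113380261800.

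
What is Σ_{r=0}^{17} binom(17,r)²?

By Vandermonde's identity, Σ C(17,r)² = C(34,17) = 2333606220.

2333606220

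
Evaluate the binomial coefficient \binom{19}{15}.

3876

C(19,15) = C(19,4) by symmetry.
C(19,4) = (19·18·17·16) / 4! = 93024 / 24 = 3876.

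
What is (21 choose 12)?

293930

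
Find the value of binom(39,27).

3910797436

C(39,27) = C(39,12) by symmetry.
C(39,12) = (39·38·37·36·35·34·33·32·31·30·29·28) / 12! = 1873278229119897600 / 479001600 = 3910797436.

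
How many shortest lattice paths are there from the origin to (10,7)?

19448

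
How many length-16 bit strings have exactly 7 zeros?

11440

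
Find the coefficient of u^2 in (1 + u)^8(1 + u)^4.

66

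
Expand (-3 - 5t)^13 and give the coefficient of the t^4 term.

-8795840625

The general term is C(13,j)·(-3)^j·(-5t)^(13-j); the t^4 term has j = 9.
C(13,9) = 715.
Coefficient = C(13,9) · (-3)^9 · (-5)^4 = 715 · (-19683) · 625 = -8795840625.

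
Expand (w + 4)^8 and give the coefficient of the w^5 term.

3584

The general term is C(8,j)·(w)^j·(4)^(8-j); the w^5 term has j = 5.
C(8,5) = 56.
Coefficient = C(8,5) · 4^3 = 56 · 64 = 3584.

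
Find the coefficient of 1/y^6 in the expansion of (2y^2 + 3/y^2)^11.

General term: C(11,j)·(2y^2)^j·(3/y^2)^(11-j), with y-exponent 2j − 2(11−j) = 4j − 22.
Set 4j − 22 = -6: j = 4.
C(11,4) = 330; 2^4 = 16; 3^7 = 2187.
Coefficient = 330 · 16 · 2187 = 11547360.

11547360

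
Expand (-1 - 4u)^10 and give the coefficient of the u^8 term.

2949120

The general term is C(10,j)·(-1)^j·(-4u)^(10-j); the u^8 term has j = 2.
C(10,2) = 45.
Coefficient = C(10,2) · (-4)^8 = 45 · 65536 = 2949120.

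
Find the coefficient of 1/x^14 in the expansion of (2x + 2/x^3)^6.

384

General term: C(6,j)·(2x)^j·(2/x^3)^(6-j), with x-exponent 1j − 3(6−j) = 4j − 18.
Set 4j − 18 = -14: j = 1.
C(6,1) = 6; 2^1 = 2; 2^5 = 32.
Coefficient = 6 · 2 · 32 = 384.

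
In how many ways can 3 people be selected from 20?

This is C(20,3) = 1140.

1140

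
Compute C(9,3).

C(9,3) = (9·8·7) / 3! = 504 / 6 = 84.

84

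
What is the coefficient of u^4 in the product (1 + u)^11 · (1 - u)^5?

Coefficient of u^4 = Σ_{j} C(11,j)·1^j·C(5,4-j)·(-1)^(4-j) for j from 0 to 4.
= 5 + (-110) + 550 + (-825) + 330 = -50.

-50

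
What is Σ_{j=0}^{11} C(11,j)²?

By Vandermonde's identity, Σ C(11,j)² = C(22,11) = 705432.

705432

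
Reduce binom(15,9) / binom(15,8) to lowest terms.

7/9

C(n,k+1)/C(n,k) = (n−k)/(k+1) = (15−8)/(8+1) = 7/9.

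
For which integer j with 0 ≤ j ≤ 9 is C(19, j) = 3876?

4

C(19,j) increases on 0 ≤ j ≤ 9. C(19,3) = 969 and C(19,4) = 3876, so j = 4.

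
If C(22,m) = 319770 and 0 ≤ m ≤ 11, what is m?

8

C(22,m) increases on 0 ≤ m ≤ 11. C(22,7) = 170544 and C(22,8) = 319770, so m = 8.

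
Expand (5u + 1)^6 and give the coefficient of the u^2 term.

375

The general term is C(6,j)·(5u)^j·(1)^(6-j); the u^2 term has j = 2.
C(6,2) = 15.
Coefficient = C(6,2) · 5^2 = 15 · 25 = 375.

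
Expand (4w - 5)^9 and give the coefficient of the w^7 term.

The general term is C(9,j)·(4w)^j·(-5)^(9-j); the w^7 term has j = 7.
C(9,7) = 36.
Coefficient = C(9,7) · 4^7 · (-5)^2 = 36 · 16384 · 25 = 14745600.

14745600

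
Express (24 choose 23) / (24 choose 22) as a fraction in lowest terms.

2/23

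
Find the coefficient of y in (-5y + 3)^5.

-2025

The general term is C(5,j)·(-5y)^j·(3)^(5-j); the y^1 term has j = 1.
C(5,1) = 5.
Coefficient = C(5,1) · (-5)^1 · 3^4 = 5 · (-5) · 81 = -2025.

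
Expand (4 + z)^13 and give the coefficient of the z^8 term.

1317888

The general term is C(13,j)·(4)^j·(z)^(13-j); the z^8 term has j = 5.
C(13,5) = 1287.
Coefficient = C(13,5) · 4^5 = 1287 · 1024 = 1317888.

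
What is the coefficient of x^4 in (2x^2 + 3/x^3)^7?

General term: C(7,j)·(2x^2)^j·(3/x^3)^(7-j), with x-exponent 2j − 3(7−j) = 5j − 21.
Set 5j − 21 = 4: j = 5.
C(7,5) = 21; 2^5 = 32; 3^2 = 9.
Coefficient = 21 · 32 · 9 = 6048.

6048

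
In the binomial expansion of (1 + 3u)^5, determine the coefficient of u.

The general term is C(5,j)·(1)^j·(3u)^(5-j); the u^1 term has j = 4.
C(5,4) = 5.
Coefficient = C(5,4) · 3^1 = 5 · 3 = 15.

15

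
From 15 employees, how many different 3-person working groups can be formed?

455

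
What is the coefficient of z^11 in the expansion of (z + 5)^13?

The general term is C(13,j)·(z)^j·(5)^(13-j); the z^11 term has j = 11.
C(13,11) = 78.
Coefficient = C(13,11) · 5^2 = 78 · 25 = 1950.

1950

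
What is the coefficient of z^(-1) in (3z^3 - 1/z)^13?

7722

General term: C(13,j)·(3z^3)^j·(-1/z)^(13-j), with z-exponent 3j − 1(13−j) = 4j − 13.
Set 4j − 13 = -1: j = 3.
C(13,3) = 286; 3^3 = 27; (-1)^10 = 1.
Coefficient = 286 · 27 · 1 = 7722.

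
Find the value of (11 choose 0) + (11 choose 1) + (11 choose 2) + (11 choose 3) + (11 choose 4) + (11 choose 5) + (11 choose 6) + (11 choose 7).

1816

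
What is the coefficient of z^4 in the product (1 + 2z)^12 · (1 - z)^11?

-550

Coefficient of z^4 = Σ_{j} C(12,j)·2^j·C(11,4-j)·(-1)^(4-j) for j from 0 to 4.
= 330 + (-3960) + 14520 + (-19360) + 7920 = -550.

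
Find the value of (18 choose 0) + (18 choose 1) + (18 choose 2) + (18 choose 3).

1 + 18 + 153 + 816 = 988.

988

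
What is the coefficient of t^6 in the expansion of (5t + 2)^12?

924000000

The general term is C(12,j)·(5t)^j·(2)^(12-j); the t^6 term has j = 6.
C(12,6) = 924.
Coefficient = C(12,6) · 5^6 · 2^6 = 924 · 15625 · 64 = 924000000.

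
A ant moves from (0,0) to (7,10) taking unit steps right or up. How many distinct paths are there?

19448

Each path is a sequence of 17 steps with 7 rights: C(17,7) = 19448.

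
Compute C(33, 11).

193536720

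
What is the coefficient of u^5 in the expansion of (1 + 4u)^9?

The general term is C(9,j)·(1)^j·(4u)^(9-j); the u^5 term has j = 4.
C(9,4) = 126.
Coefficient = C(9,4) · 4^5 = 126 · 1024 = 129024.

129024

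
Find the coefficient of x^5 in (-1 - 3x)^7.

-5103

The general term is C(7,j)·(-1)^j·(-3x)^(7-j); the x^5 term has j = 2.
C(7,2) = 21.
Coefficient = C(7,2) · (-3)^5 = 21 · (-243) = -5103.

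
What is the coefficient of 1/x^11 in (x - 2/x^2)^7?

General term: C(7,j)·(x)^j·(-2/x^2)^(7-j), with x-exponent 1j − 2(7−j) = 3j − 14.
Set 3j − 14 = -11: j = 1.
C(7,1) = 7; 1^1 = 1; (-2)^6 = 64.
Coefficient = 7 · 1 · 64 = 448.

448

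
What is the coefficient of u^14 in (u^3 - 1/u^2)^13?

-1287

General term: C(13,j)·(u^3)^j·(-1/u^2)^(13-j), with u-exponent 3j − 2(13−j) = 5j − 26.
Set 5j − 26 = 14: j = 8.
C(13,8) = 1287; 1^8 = 1; (-1)^5 = -1.
Coefficient = 1287 · 1 · (-1) = -1287.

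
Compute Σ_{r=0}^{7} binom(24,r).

536155

1 + 24 + 276 + 2024 + 10626 + 42504 + 134596 + 346104 = 536155.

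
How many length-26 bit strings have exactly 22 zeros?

14950

Choose the 22 positions: C(26,22) = 14950.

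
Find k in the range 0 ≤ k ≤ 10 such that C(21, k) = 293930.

C(21,k) increases on 0 ≤ k ≤ 10. C(21,8) = 203490 and C(21,9) = 293930, so k = 9.

9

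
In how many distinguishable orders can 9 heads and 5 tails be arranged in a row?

Choose positions for the heads: C(14,9) = 2002.

2002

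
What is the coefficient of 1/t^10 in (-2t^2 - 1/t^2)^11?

-1320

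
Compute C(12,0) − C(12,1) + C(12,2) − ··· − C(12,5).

-462

The partial alternating sum Σ_{k=0}^{5} (−1)^k C(12,k) = (−1)^5 C(11,5) = -462.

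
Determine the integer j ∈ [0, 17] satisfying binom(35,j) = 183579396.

10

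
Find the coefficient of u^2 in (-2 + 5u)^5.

-2000

The general term is C(5,j)·(-2)^j·(5u)^(5-j); the u^2 term has j = 3.
C(5,3) = 10.
Coefficient = C(5,3) · (-2)^3 · 5^2 = 10 · (-8) · 25 = -2000.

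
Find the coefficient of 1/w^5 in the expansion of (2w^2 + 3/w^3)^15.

General term: C(15,j)·(2w^2)^j·(3/w^3)^(15-j), with w-exponent 2j − 3(15−j) = 5j − 45.
Set 5j − 45 = -5: j = 8.
C(15,8) = 6435; 2^8 = 256; 3^7 = 2187.
Coefficient = 6435 · 256 · 2187 = 3602776320.

3602776320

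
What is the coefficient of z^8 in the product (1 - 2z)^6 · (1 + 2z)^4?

-768

Coefficient of z^8 = Σ_{j} C(6,j)·(-2)^j·C(4,8-j)·2^(8-j) for j from 4 to 6.
= 3840 + (-6144) + 1536 = -768.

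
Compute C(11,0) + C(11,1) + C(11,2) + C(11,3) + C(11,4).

562

1 + 11 + 55 + 165 + 330 = 562.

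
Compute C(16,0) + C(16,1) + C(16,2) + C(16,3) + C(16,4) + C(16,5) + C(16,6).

14893

1 + 16 + 120 + 560 + 1820 + 4368 + 8008 = 14893.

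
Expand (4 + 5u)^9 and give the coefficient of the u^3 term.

The general term is C(9,j)·(4)^j·(5u)^(9-j); the u^3 term has j = 6.
C(9,6) = 84.
Coefficient = C(9,6) · 4^6 · 5^3 = 84 · 4096 · 125 = 43008000.

43008000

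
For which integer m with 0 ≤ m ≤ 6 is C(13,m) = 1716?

C(13,m) increases on 0 ≤ m ≤ 6. C(13,5) = 1287 and C(13,6) = 1716, so m = 6.

6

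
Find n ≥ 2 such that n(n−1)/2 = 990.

45

n(n−1)/2 = 990 ⇒ n(n−1) = 1980. Since 45·44 = 1980, n = 45.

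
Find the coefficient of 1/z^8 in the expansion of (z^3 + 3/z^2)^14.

59108049

General term: C(14,j)·(z^3)^j·(3/z^2)^(14-j), with z-exponent 3j − 2(14−j) = 5j − 28.
Set 5j − 28 = -8: j = 4.
C(14,4) = 1001; 1^4 = 1; 3^10 = 59049.
Coefficient = 1001 · 1 · 59049 = 59108049.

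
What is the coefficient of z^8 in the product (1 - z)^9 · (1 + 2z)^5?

Coefficient of z^8 = Σ_{j} C(9,j)·(-1)^j·C(5,8-j)·2^(8-j) for j from 3 to 8.
= (-2688) + 10080 + (-10080) + 3360 + (-360) + 9 = 321.

321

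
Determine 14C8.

3003

C(14,8) = C(14,6) by symmetry.
C(14,6) = (14·13·12·11·10·9) / 6! = 2162160 / 720 = 3003.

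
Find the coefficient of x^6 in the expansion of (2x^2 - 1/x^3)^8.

General term: C(8,j)·(2x^2)^j·(-1/x^3)^(8-j), with x-exponent 2j − 3(8−j) = 5j − 24.
Set 5j − 24 = 6: j = 6.
C(8,6) = 28; 2^6 = 64; (-1)^2 = 1.
Coefficient = 28 · 64 · 1 = 1792.

1792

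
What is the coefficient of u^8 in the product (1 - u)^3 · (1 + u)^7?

-3

Coefficient of u^8 = Σ_{j} C(3,j)·(-1)^j·C(7,8-j)·1^(8-j) for j from 1 to 3.
= (-3) + 21 + (-21) = -3.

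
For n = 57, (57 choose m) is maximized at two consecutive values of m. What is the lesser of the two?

28

For odd n = 57, C(57,m) peaks at m = (n−1)/2 and (n+1)/2; the lesser is 28.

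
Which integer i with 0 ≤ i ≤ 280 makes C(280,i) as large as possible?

C(280,i) is maximized at i = 280/2 = 140.

140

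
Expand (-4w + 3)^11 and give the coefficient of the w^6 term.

459841536

The general term is C(11,j)·(-4w)^j·(3)^(11-j); the w^6 term has j = 6.
C(11,6) = 462.
Coefficient = C(11,6) · (-4)^6 · 3^5 = 462 · 4096 · 243 = 459841536.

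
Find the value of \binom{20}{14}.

38760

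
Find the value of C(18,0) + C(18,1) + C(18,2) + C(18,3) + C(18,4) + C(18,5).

12616

1 + 18 + 153 + 816 + 3060 + 8568 = 12616.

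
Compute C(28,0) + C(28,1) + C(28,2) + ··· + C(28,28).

The entries of row 28 sum to 2^28 = 268435456.

268435456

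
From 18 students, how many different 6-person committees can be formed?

18564

This is C(18,6) = 18564.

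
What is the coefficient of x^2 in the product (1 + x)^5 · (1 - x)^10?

5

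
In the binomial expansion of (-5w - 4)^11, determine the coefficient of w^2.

-360448000

The general term is C(11,j)·(-5w)^j·(-4)^(11-j); the w^2 term has j = 2.
C(11,2) = 55.
Coefficient = C(11,2) · (-5)^2 · (-4)^9 = 55 · 25 · (-262144) = -360448000.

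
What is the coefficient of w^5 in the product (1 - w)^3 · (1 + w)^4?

3

Coefficient of w^5 = Σ_{j} C(3,j)·(-1)^j·C(4,5-j)·1^(5-j) for j from 1 to 3.
= (-3) + 12 + (-6) = 3.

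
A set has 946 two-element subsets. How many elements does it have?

n(n−1)/2 = 946 ⇒ n(n−1) = 1892. Since 44·43 = 1892, n = 44.

44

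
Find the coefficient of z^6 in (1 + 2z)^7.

The general term is C(7,j)·(1)^j·(2z)^(7-j); the z^6 term has j = 1.
C(7,1) = 7.
Coefficient = C(7,1) · 2^6 = 7 · 64 = 448.

448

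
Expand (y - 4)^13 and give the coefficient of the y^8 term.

-1317888

The general term is C(13,j)·(y)^j·(-4)^(13-j); the y^8 term has j = 8.
C(13,8) = 1287.
Coefficient = C(13,8) · (-4)^5 = 1287 · (-1024) = -1317888.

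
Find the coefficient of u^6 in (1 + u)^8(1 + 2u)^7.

43876

Coefficient of u^6 = Σ_{j} C(8,j)·1^j·C(7,6-j)·2^(6-j) for j from 0 to 6.
= 448 + 5376 + 15680 + 15680 + 5880 + 784 + 28 = 43876.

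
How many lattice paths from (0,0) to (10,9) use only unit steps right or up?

92378

Each path is a sequence of 19 steps with 10 rights: C(19,10) = 92378.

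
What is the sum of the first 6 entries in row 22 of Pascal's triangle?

35443

1 + 22 + 231 + 1540 + 7315 + 26334 = 35443.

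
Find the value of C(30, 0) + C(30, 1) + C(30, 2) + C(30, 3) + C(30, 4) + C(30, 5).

174437

1 + 30 + 435 + 4060 + 27405 + 142506 = 174437.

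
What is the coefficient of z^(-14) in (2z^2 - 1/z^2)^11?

General term: C(11,j)·(2z^2)^j·(-1/z^2)^(11-j), with z-exponent 2j − 2(11−j) = 4j − 22.
Set 4j − 22 = -14: j = 2.
C(11,2) = 55; 2^2 = 4; (-1)^9 = -1.
Coefficient = 55 · 4 · (-1) = -220.

-220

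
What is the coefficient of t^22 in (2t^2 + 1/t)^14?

General term: C(14,j)·(2t^2)^j·(1/t)^(14-j), with t-exponent 2j − 1(14−j) = 3j − 14.
Set 3j − 14 = 22: j = 12.
C(14,12) = 91; 2^12 = 4096; 1^2 = 1.
Coefficient = 91 · 4096 · 1 = 372736.

372736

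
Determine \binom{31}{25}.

736281

C(31,25) = C(31,6) by symmetry.
C(31,6) = (31·30·29·28·27·26) / 6! = 530122320 / 720 = 736281.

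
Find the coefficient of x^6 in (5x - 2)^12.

The general term is C(12,j)·(5x)^j·(-2)^(12-j); the x^6 term has j = 6.
C(12,6) = 924.
Coefficient = C(12,6) · 5^6 · (-2)^6 = 924 · 15625 · 64 = 924000000.

924000000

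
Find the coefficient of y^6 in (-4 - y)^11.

The general term is C(11,j)·(-4)^j·(-y)^(11-j); the y^6 term has j = 5.
C(11,5) = 462.
Coefficient = C(11,5) · (-4)^5 = 462 · (-1024) = -473088.

-473088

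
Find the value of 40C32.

76904685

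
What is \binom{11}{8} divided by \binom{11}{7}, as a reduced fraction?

1/2

C(n,k+1)/C(n,k) = (n−k)/(k+1) = (11−7)/(7+1) = 4/8 = 1/2.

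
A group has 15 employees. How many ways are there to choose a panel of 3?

455

This is C(15,3) = 455.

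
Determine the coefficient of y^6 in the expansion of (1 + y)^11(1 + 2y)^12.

1162590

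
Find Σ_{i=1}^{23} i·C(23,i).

Differentiating (1+x)^23 and setting x=1: Σ i·C(23,i) = 23·2^22 = 96468992.

96468992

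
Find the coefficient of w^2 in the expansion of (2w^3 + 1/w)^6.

General term: C(6,j)·(2w^3)^j·(1/w)^(6-j), with w-exponent 3j − 1(6−j) = 4j − 6.
Set 4j − 6 = 2: j = 2.
C(6,2) = 15; 2^2 = 4; 1^4 = 1.
Coefficient = 15 · 4 · 1 = 60.

60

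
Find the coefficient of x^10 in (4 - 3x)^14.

15131660544

The general term is C(14,j)·(4)^j·(-3x)^(14-j); the x^10 term has j = 4.
C(14,4) = 1001.
Coefficient = C(14,4) · 4^4 · (-3)^10 = 1001 · 256 · 59049 = 15131660544.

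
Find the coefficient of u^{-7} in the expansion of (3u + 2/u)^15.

226437120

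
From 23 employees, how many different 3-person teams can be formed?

This is C(23,3) = 1771.

1771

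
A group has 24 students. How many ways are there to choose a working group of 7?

This is C(24,7) = 346104.

346104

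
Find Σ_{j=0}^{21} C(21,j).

2097152

Setting x = 1 in (1+x)^21 gives Σ C(21,j) = 2^21 = 2097152.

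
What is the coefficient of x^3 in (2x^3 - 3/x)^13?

-225173520

General term: C(13,j)·(2x^3)^j·(-3/x)^(13-j), with x-exponent 3j − 1(13−j) = 4j − 13.
Set 4j − 13 = 3: j = 4.
C(13,4) = 715; 2^4 = 16; (-3)^9 = -19683.
Coefficient = 715 · 16 · (-19683) = -225173520.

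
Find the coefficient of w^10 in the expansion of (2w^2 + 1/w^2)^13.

366080

General term: C(13,j)·(2w^2)^j·(1/w^2)^(13-j), with w-exponent 2j − 2(13−j) = 4j − 26.
Set 4j − 26 = 10: j = 9.
C(13,9) = 715; 2^9 = 512; 1^4 = 1.
Coefficient = 715 · 512 · 1 = 366080.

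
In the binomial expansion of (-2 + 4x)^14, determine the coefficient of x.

-458752

The general term is C(14,j)·(-2)^j·(4x)^(14-j); the x^1 term has j = 13.
C(14,13) = 14.
Coefficient = C(14,13) · (-2)^13 · 4^1 = 14 · (-8192) · 4 = -458752.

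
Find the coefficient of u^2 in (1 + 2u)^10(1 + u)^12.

Coefficient of u^2 = Σ_{j} C(10,j)·2^j·C(12,2-j)·1^(2-j) for j from 0 to 2.
= 66 + 240 + 180 = 486.

486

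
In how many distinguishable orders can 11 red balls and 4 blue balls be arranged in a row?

1365

Choose positions for the red balls: C(15,11) = 1365.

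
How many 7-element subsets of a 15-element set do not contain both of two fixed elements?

All 7-subsets: C(15,7) = 6435. Those containing both fixed elements: C(13,5) = 1287.
6435 − 1287 = 5148.

5148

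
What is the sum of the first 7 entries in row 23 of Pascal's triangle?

145499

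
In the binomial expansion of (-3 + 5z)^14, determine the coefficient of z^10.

791806640625

The general term is C(14,j)·(-3)^j·(5z)^(14-j); the z^10 term has j = 4.
C(14,4) = 1001.
Coefficient = C(14,4) · (-3)^4 · 5^10 = 1001 · 81 · 9765625 = 791806640625.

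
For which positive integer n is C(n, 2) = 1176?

n(n−1)/2 = 1176 ⇒ n(n−1) = 2352. Since 49·48 = 2352, n = 49.

49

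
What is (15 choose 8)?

6435

C(15,8) = C(15,7) by symmetry.
C(15,7) = (15·14·13·12·11·10·9) / 7! = 32432400 / 5040 = 6435.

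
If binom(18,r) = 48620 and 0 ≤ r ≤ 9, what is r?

9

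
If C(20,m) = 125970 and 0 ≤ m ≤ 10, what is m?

8

C(20,m) increases on 0 ≤ m ≤ 10. C(20,7) = 77520 and C(20,8) = 125970, so m = 8.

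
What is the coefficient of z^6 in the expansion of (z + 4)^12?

3784704

The general term is C(12,j)·(z)^j·(4)^(12-j); the z^6 term has j = 6.
C(12,6) = 924.
Coefficient = C(12,6) · 4^6 = 924 · 4096 = 3784704.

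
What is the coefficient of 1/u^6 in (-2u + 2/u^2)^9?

64512

General term: C(9,j)·(-2u)^j·(2/u^2)^(9-j), with u-exponent 1j − 2(9−j) = 3j − 18.
Set 3j − 18 = -6: j = 4.
C(9,4) = 126; (-2)^4 = 16; 2^5 = 32.
Coefficient = 126 · 16 · 32 = 64512.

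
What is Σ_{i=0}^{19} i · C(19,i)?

Differentiating (1+x)^19 and setting x=1: Σ i·C(19,i) = 19·2^18 = 4980736.

4980736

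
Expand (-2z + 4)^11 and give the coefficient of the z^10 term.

45056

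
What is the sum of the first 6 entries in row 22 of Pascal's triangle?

1 + 22 + 231 + 1540 + 7315 + 26334 = 35443.

35443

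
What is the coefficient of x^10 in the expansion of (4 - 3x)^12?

62355744

The general term is C(12,j)·(4)^j·(-3x)^(12-j); the x^10 term has j = 2.
C(12,2) = 66.
Coefficient = C(12,2) · 4^2 · (-3)^10 = 66 · 16 · 59049 = 62355744.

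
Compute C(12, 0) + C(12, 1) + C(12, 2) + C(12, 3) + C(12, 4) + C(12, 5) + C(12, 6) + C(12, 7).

3302

1 + 12 + 66 + 220 + 495 + 792 + 924 + 792 = 3302.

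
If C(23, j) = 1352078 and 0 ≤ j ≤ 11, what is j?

11

C(23,j) increases on 0 ≤ j ≤ 11. C(23,10) = 1144066 and C(23,11) = 1352078, so j = 11.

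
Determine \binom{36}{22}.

3796297200

C(36,22) = C(36,14) by symmetry.
C(36,14) = (36·35·34·33·32·31·30·29·28·27·26·25·24·23) / 14! = 330954702783344640000 / 87178291200 = 3796297200.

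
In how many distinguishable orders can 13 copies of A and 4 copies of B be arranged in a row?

2380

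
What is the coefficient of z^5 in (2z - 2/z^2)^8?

-2048

General term: C(8,j)·(2z)^j·(-2/z^2)^(8-j), with z-exponent 1j − 2(8−j) = 3j − 16.
Set 3j − 16 = 5: j = 7.
C(8,7) = 8; 2^7 = 128; (-2)^1 = -2.
Coefficient = 8 · 128 · (-2) = -2048.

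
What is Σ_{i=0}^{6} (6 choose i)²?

By Vandermonde's identity, Σ C(6,i)² = C(12,6) = 924.

924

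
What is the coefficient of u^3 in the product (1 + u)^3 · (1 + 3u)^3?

136

Coefficient of u^3 = Σ_{j} C(3,j)·1^j·C(3,3-j)·3^(3-j) for j from 0 to 3.
= 27 + 81 + 27 + 1 = 136.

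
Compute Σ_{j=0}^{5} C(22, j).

1 + 22 + 231 + 1540 + 7315 + 26334 = 35443.

35443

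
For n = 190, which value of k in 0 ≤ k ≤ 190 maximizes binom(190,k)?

C(190,k) is maximized at k = 190/2 = 95.

95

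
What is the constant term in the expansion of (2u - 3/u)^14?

General term: C(14,j)·(2u)^j·(-3/u)^(14-j), with u-exponent 1j − 1(14−j) = 2j − 14.
Set 2j − 14 = 0: j = 7.
C(14,7) = 3432; 2^7 = 128; (-3)^7 = -2187.
Coefficient = 3432 · 128 · (-2187) = -960740352.

-960740352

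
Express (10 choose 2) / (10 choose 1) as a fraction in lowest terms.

C(n,k+1)/C(n,k) = (n−k)/(k+1) = (10−1)/(1+1) = 9/2.

9/2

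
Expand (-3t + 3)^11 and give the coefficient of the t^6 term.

81841914

The general term is C(11,j)·(-3t)^j·(3)^(11-j); the t^6 term has j = 6.
C(11,6) = 462.
Coefficient = C(11,6) · (-3)^6 · 3^5 = 462 · 729 · 243 = 81841914.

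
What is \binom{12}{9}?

C(12,9) = C(12,3) by symmetry.
C(12,3) = (12·11·10) / 3! = 1320 / 6 = 220.

220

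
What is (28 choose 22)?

C(28,22) = C(28,6) by symmetry.
C(28,6) = (28·27·26·25·24·23) / 6! = 271252800 / 720 = 376740.

376740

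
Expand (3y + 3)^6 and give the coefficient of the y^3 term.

14580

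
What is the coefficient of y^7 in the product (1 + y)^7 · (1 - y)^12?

-28

Coefficient of y^7 = Σ_{j} C(7,j)·1^j·C(12,7-j)·(-1)^(7-j) for j from 0 to 7.
= (-792) + 6468 + (-16632) + 17325 + (-7700) + 1386 + (-84) + 1 = -28.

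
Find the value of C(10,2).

C(10,2) = (10·9) / 2! = 90 / 2 = 45.

45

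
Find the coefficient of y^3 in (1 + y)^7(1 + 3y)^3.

440

Coefficient of y^3 = Σ_{j} C(7,j)·1^j·C(3,3-j)·3^(3-j) for j from 0 to 3.
= 27 + 189 + 189 + 35 = 440.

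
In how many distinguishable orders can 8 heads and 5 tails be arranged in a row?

Choose positions for the heads: C(13,8) = 1287.

1287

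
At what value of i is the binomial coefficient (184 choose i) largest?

92

C(184,i) is maximized at i = 184/2 = 92.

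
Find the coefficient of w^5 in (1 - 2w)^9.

The general term is C(9,j)·(1)^j·(-2w)^(9-j); the w^5 term has j = 4.
C(9,4) = 126.
Coefficient = C(9,4) · (-2)^5 = 126 · (-32) = -4032.

-4032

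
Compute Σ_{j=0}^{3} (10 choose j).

1 + 10 + 45 + 120 = 176.

176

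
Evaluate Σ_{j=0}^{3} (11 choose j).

1 + 11 + 55 + 165 = 232.

232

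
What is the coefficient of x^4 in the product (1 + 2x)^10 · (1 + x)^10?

23670

Coefficient of x^4 = Σ_{j} C(10,j)·2^j·C(10,4-j)·1^(4-j) for j from 0 to 4.
= 210 + 2400 + 8100 + 9600 + 3360 = 23670.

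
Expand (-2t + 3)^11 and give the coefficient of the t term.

-1299078

The general term is C(11,j)·(-2t)^j·(3)^(11-j); the t^1 term has j = 1.
C(11,1) = 11.
Coefficient = C(11,1) · (-2)^1 · 3^10 = 11 · (-2) · 59049 = -1299078.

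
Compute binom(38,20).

33578000610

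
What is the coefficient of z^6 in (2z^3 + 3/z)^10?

2449440

General term: C(10,j)·(2z^3)^j·(3/z)^(10-j), with z-exponent 3j − 1(10−j) = 4j − 10.
Set 4j − 10 = 6: j = 4.
C(10,4) = 210; 2^4 = 16; 3^6 = 729.
Coefficient = 210 · 16 · 729 = 2449440.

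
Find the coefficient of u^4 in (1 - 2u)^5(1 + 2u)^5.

160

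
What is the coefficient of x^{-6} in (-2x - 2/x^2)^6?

960

General term: C(6,j)·(-2x)^j·(-2/x^2)^(6-j), with x-exponent 1j − 2(6−j) = 3j − 12.
Set 3j − 12 = -6: j = 2.
C(6,2) = 15; (-2)^2 = 4; (-2)^4 = 16.
Coefficient = 15 · 4 · 16 = 960.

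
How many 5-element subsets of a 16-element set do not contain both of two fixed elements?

4004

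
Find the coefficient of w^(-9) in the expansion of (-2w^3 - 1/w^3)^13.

General term: C(13,j)·(-2w^3)^j·(-1/w^3)^(13-j), with w-exponent 3j − 3(13−j) = 6j − 39.
Set 6j − 39 = -9: j = 5.
C(13,5) = 1287; (-2)^5 = -32; (-1)^8 = 1.
Coefficient = 1287 · (-32) · 1 = -41184.

-41184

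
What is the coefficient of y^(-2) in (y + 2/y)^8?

General term: C(8,j)·(y)^j·(2/y)^(8-j), with y-exponent 1j − 1(8−j) = 2j − 8.
Set 2j − 8 = -2: j = 3.
C(8,3) = 56; 1^3 = 1; 2^5 = 32.
Coefficient = 56 · 1 · 32 = 1792.

1792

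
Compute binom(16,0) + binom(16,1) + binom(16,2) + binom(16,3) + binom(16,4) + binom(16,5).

1 + 16 + 120 + 560 + 1820 + 4368 = 6885.

6885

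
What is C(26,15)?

7726160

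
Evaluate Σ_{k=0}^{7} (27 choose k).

1285624

1 + 27 + 351 + 2925 + 17550 + 80730 + 296010 + 888030 = 1285624.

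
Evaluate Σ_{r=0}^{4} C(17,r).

1 + 17 + 136 + 680 + 2380 = 3214.

3214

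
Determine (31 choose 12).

C(31,12) = (31·30·29·28·27·26·25·24·23·22·21·20) / 12! = 67596957267840000 / 479001600 = 141120525.

141120525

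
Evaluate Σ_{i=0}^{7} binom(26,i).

971712

1 + 26 + 325 + 2600 + 14950 + 65780 + 230230 + 657800 = 971712.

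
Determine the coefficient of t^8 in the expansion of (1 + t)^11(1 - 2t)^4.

-891

Coefficient of t^8 = Σ_{j} C(11,j)·1^j·C(4,8-j)·(-2)^(8-j) for j from 4 to 8.
= 5280 + (-14784) + 11088 + (-2640) + 165 = -891.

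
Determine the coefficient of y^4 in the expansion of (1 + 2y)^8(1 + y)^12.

Coefficient of y^4 = Σ_{j} C(8,j)·2^j·C(12,4-j)·1^(4-j) for j from 0 to 4.
= 495 + 3520 + 7392 + 5376 + 1120 = 17903.

17903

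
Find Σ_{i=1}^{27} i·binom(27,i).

1811939328

Since i·C(27,i) = 27·C(26,i−1), the sum is 27·2^26 = 27·67108864 = 1811939328.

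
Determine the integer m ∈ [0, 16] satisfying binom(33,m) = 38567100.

9

C(33,m) increases on 0 ≤ m ≤ 16. C(33,8) = 13884156 and C(33,9) = 38567100, so m = 9.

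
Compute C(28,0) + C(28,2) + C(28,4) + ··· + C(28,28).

134217728

Half of (1+1)^28 + (1−1)^28 gives the even-index sum: 2^27 = 134217728.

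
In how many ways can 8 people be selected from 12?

This is C(12,8) = 495.

495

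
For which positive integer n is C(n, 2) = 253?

n(n−1)/2 = 253 ⇒ n(n−1) = 506. Since 23·22 = 506, n = 23.

23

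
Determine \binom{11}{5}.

462

C(11,5) = (11·10·9·8·7) / 5! = 55440 / 120 = 462.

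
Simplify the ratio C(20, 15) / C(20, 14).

2/5

C(n,k+1)/C(n,k) = (n−k)/(k+1) = (20−14)/(14+1) = 6/15 = 2/5.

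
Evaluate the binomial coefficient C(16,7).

11440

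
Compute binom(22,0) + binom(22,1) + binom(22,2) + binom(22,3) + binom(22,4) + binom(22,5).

35443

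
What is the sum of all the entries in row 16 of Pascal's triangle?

65536

Setting x = 1 in (1+x)^16 gives Σ C(16,j) = 2^16 = 65536.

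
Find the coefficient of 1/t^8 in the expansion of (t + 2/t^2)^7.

672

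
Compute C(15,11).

C(15,11) = C(15,4) by symmetry.
C(15,4) = (15·14·13·12) / 4! = 32760 / 24 = 1365.

1365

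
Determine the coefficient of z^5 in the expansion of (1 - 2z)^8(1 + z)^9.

-322

Coefficient of z^5 = Σ_{j} C(8,j)·(-2)^j·C(9,5-j)·1^(5-j) for j from 0 to 5.
= 126 + (-2016) + 9408 + (-16128) + 10080 + (-1792) = -322.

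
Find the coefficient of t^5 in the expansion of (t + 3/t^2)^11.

495

General term: C(11,j)·(t)^j·(3/t^2)^(11-j), with t-exponent 1j − 2(11−j) = 3j − 22.
Set 3j − 22 = 5: j = 9.
C(11,9) = 55; 1^9 = 1; 3^2 = 9.
Coefficient = 55 · 1 · 9 = 495.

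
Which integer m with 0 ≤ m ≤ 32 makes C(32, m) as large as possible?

16

C(32,m) is maximized at m = 32/2 = 16.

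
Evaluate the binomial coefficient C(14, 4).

1001

C(14,4) = (14·13·12·11) / 4! = 24024 / 24 = 1001.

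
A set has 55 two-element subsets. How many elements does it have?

11

n(n−1)/2 = 55 ⇒ n(n−1) = 110. Since 11·10 = 110, n = 11.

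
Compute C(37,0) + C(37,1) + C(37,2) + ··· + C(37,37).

137438953472

The entries of row 37 sum to 2^37 = 137438953472.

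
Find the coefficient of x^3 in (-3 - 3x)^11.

The general term is C(11,j)·(-3)^j·(-3x)^(11-j); the x^3 term has j = 8.
C(11,8) = 165.
Coefficient = C(11,8) · (-3)^8 · (-3)^3 = 165 · 6561 · (-27) = -29229255.

-29229255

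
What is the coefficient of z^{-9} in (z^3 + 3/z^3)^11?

General term: C(11,j)·(z^3)^j·(3/z^3)^(11-j), with z-exponent 3j − 3(11−j) = 6j − 33.
Set 6j − 33 = -9: j = 4.
C(11,4) = 330; 1^4 = 1; 3^7 = 2187.
Coefficient = 330 · 1 · 2187 = 721710.

721710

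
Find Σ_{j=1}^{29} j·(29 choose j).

Since j·C(29,j) = 29·C(28,j−1), the sum is 29·2^28 = 29·268435456 = 7784628224.

7784628224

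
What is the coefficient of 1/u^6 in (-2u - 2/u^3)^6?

General term: C(6,j)·(-2u)^j·(-2/u^3)^(6-j), with u-exponent 1j − 3(6−j) = 4j − 18.
Set 4j − 18 = -6: j = 3.
C(6,3) = 20; (-2)^3 = -8; (-2)^3 = -8.
Coefficient = 20 · (-8) · (-8) = 1280.

1280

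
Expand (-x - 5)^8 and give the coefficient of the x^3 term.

The general term is C(8,j)·(-x)^j·(-5)^(8-j); the x^3 term has j = 3.
C(8,3) = 56.
Coefficient = C(8,3) · (-1)^3 · (-5)^5 = 56 · (-1) · (-3125) = 175000.

175000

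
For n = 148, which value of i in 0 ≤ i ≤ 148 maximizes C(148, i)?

C(148,i) is maximized at i = 148/2 = 74.

74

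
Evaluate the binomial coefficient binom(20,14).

C(20,14) = C(20,6) by symmetry.
C(20,6) = (20·19·18·17·16·15) / 6! = 27907200 / 720 = 38760.

38760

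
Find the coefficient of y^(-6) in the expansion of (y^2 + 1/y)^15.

455

General term: C(15,j)·(y^2)^j·(1/y)^(15-j), with y-exponent 2j − 1(15−j) = 3j − 15.
Set 3j − 15 = -6: j = 3.
C(15,3) = 455; 1^3 = 1; 1^12 = 1.
Coefficient = 455 · 1 · 1 = 455.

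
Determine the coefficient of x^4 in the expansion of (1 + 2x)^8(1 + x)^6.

Coefficient of x^4 = Σ_{j} C(8,j)·2^j·C(6,4-j)·1^(4-j) for j from 0 to 4.
= 15 + 320 + 1680 + 2688 + 1120 = 5823.

5823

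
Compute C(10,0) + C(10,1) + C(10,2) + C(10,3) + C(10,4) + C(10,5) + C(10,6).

848

1 + 10 + 45 + 120 + 210 + 252 + 210 = 848.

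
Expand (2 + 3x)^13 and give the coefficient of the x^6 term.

The general term is C(13,j)·(2)^j·(3x)^(13-j); the x^6 term has j = 7.
C(13,7) = 1716.
Coefficient = C(13,7) · 2^7 · 3^6 = 1716 · 128 · 729 = 160123392.

160123392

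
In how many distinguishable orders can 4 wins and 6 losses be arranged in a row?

Choose positions for the wins: C(10,4) = 210.

210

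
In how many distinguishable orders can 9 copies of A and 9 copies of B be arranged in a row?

48620

Choose positions for the A's: C(18,9) = 48620.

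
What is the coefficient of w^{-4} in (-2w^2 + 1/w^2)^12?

-25344

General term: C(12,j)·(-2w^2)^j·(1/w^2)^(12-j), with w-exponent 2j − 2(12−j) = 4j − 24.
Set 4j − 24 = -4: j = 5.
C(12,5) = 792; (-2)^5 = -32; 1^7 = 1.
Coefficient = 792 · (-32) · 1 = -25344.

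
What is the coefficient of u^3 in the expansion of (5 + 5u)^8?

21875000

The general term is C(8,j)·(5)^j·(5u)^(8-j); the u^3 term has j = 5.
C(8,5) = 56.
Coefficient = C(8,5) · 5^5 · 5^3 = 56 · 3125 · 125 = 21875000.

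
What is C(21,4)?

5985

C(21,4) = (21·20·19·18) / 4! = 143640 / 24 = 5985.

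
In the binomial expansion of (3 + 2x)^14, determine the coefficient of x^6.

1260971712

The general term is C(14,j)·(3)^j·(2x)^(14-j); the x^6 term has j = 8.
C(14,8) = 3003.
Coefficient = C(14,8) · 3^8 · 2^6 = 3003 · 6561 · 64 = 1260971712.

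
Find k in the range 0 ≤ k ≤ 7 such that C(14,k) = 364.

3

C(14,k) increases on 0 ≤ k ≤ 7. C(14,2) = 91 and C(14,3) = 364, so k = 3.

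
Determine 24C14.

C(24,14) = C(24,10) by symmetry.
C(24,10) = (24·23·22·21·20·19·18·17·16·15) / 10! = 7117005772800 / 3628800 = 1961256.

1961256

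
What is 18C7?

C(18,7) = (18·17·16·15·14·13·12) / 7! = 160392960 / 5040 = 31824.

31824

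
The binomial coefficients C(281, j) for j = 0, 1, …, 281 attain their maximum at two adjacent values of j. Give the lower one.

For odd n = 281, C(281,j) peaks at j = (n−1)/2 and (n+1)/2; the lower is 140.

140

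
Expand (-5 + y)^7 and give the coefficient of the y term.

The general term is C(7,j)·(-5)^j·(y)^(7-j); the y^1 term has j = 6.
C(7,6) = 7.
Coefficient = C(7,6) · (-5)^6 = 7 · 15625 = 109375.

109375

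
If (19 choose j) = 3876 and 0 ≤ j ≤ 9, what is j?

C(19,j) increases on 0 ≤ j ≤ 9. C(19,3) = 969 and C(19,4) = 3876, so j = 4.

4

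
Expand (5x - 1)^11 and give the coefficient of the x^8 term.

The general term is C(11,j)·(5x)^j·(-1)^(11-j); the x^8 term has j = 8.
C(11,8) = 165.
Coefficient = C(11,8) · 5^8 · (-1)^3 = 165 · 390625 · (-1) = -64453125.

-64453125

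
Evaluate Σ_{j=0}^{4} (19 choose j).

5036

1 + 19 + 171 + 969 + 3876 = 5036.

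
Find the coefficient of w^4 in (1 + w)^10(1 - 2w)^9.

-174

Coefficient of w^4 = Σ_{j} C(10,j)·1^j·C(9,4-j)·(-2)^(4-j) for j from 0 to 4.
= 2016 + (-6720) + 6480 + (-2160) + 210 = -174.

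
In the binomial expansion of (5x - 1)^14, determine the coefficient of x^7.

The general term is C(14,j)·(5x)^j·(-1)^(14-j); the x^7 term has j = 7.
C(14,7) = 3432.
Coefficient = C(14,7) · 5^7 · (-1)^7 = 3432 · 78125 · (-1) = -268125000.

-268125000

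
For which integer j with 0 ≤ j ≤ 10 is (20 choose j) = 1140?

3

C(20,j) increases on 0 ≤ j ≤ 10. C(20,2) = 190 and C(20,3) = 1140, so j = 3.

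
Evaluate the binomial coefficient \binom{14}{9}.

C(14,9) = C(14,5) by symmetry.
C(14,5) = (14·13·12·11·10) / 5! = 240240 / 120 = 2002.

2002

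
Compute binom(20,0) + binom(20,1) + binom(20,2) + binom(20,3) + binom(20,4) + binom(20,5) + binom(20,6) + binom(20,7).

137980

1 + 20 + 190 + 1140 + 4845 + 15504 + 38760 + 77520 = 137980.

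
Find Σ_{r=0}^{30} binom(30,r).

1073741824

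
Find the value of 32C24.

10518300

C(32,24) = C(32,8) by symmetry.
C(32,8) = (32·31·30·29·28·27·26·25) / 8! = 424097856000 / 40320 = 10518300.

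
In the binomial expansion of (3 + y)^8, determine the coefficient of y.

The general term is C(8,j)·(3)^j·(y)^(8-j); the y^1 term has j = 7.
C(8,7) = 8.
Coefficient = C(8,7) · 3^7 = 8 · 2187 = 17496.

17496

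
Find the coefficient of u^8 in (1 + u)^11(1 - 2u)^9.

Coefficient of u^8 = Σ_{j} C(11,j)·1^j·C(9,8-j)·(-2)^(8-j) for j from 0 to 8.
= 2304 + (-50688) + 295680 + (-665280) + 665280 + (-310464) + 66528 + (-5940) + 165 = -2415.

-2415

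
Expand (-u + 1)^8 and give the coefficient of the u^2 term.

28

The general term is C(8,j)·(-u)^j·(1)^(8-j); the u^2 term has j = 2.
C(8,2) = 28.
Coefficient = C(8,2) = 28.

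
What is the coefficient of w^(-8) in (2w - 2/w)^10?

General term: C(10,j)·(2w)^j·(-2/w)^(10-j), with w-exponent 1j − 1(10−j) = 2j − 10.
Set 2j − 10 = -8: j = 1.
C(10,1) = 10; 2^1 = 2; (-2)^9 = -512.
Coefficient = 10 · 2 · (-512) = -10240.

-10240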